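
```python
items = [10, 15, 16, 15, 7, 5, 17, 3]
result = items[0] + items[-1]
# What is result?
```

items has length 8. items[0] = 10.
items has length 8. Negative index -1 maps to positive index 8 + (-1) = 7. items[7] = 3.
Sum: 10 + 3 = 13.

13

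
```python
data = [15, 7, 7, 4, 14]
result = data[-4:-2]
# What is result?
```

data has length 5. The slice data[-4:-2] selects indices [1, 2] (1->7, 2->7), giving [7, 7].

[7, 7]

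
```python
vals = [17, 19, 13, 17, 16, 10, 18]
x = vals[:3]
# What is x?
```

vals has length 7. The slice vals[:3] selects indices [0, 1, 2] (0->17, 1->19, 2->13), giving [17, 19, 13].

[17, 19, 13]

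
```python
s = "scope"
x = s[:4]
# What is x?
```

s has length 5. The slice s[:4] selects indices [0, 1, 2, 3] (0->'s', 1->'c', 2->'o', 3->'p'), giving 'scop'.

'scop'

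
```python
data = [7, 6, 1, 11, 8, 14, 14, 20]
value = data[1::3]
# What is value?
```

data has length 8. The slice data[1::3] selects indices [1, 4, 7] (1->6, 4->8, 7->20), giving [6, 8, 20].

[6, 8, 20]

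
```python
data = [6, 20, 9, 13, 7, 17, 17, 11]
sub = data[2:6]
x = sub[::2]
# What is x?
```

data has length 8. The slice data[2:6] selects indices [2, 3, 4, 5] (2->9, 3->13, 4->7, 5->17), giving [9, 13, 7, 17]. So sub = [9, 13, 7, 17]. sub has length 4. The slice sub[::2] selects indices [0, 2] (0->9, 2->7), giving [9, 7].

[9, 7]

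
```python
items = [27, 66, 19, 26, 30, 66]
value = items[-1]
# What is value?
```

items has length 6. Negative index -1 maps to positive index 6 + (-1) = 5. items[5] = 66.

66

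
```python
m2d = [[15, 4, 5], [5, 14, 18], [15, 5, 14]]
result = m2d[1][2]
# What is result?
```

m2d[1] = [5, 14, 18]. Taking column 2 of that row yields 18.

18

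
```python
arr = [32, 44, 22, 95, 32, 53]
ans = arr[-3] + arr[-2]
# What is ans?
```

arr has length 6. Negative index -3 maps to positive index 6 + (-3) = 3. arr[3] = 95.
arr has length 6. Negative index -2 maps to positive index 6 + (-2) = 4. arr[4] = 32.
Sum: 95 + 32 = 127.

127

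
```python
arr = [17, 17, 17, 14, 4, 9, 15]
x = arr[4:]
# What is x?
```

arr has length 7. The slice arr[4:] selects indices [4, 5, 6] (4->4, 5->9, 6->15), giving [4, 9, 15].

[4, 9, 15]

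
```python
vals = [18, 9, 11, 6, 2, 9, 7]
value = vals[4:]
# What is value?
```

vals has length 7. The slice vals[4:] selects indices [4, 5, 6] (4->2, 5->9, 6->7), giving [2, 9, 7].

[2, 9, 7]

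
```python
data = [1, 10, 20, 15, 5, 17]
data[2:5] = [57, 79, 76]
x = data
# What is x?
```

data starts as [1, 10, 20, 15, 5, 17] (length 6). The slice data[2:5] covers indices [2, 3, 4] with values [20, 15, 5]. Replacing that slice with [57, 79, 76] (same length) produces [1, 10, 57, 79, 76, 17].

[1, 10, 57, 79, 76, 17]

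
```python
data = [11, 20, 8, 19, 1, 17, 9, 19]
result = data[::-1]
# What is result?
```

data has length 8. The slice data[::-1] selects indices [7, 6, 5, 4, 3, 2, 1, 0] (7->19, 6->9, 5->17, 4->1, 3->19, 2->8, 1->20, 0->11), giving [19, 9, 17, 1, 19, 8, 20, 11].

[19, 9, 17, 1, 19, 8, 20, 11]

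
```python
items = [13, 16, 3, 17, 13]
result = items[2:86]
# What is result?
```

items has length 5. The slice items[2:86] selects indices [2, 3, 4] (2->3, 3->17, 4->13), giving [3, 17, 13].

[3, 17, 13]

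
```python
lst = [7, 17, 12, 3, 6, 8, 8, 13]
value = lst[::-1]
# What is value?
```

lst has length 8. The slice lst[::-1] selects indices [7, 6, 5, 4, 3, 2, 1, 0] (7->13, 6->8, 5->8, 4->6, 3->3, 2->12, 1->17, 0->7), giving [13, 8, 8, 6, 3, 12, 17, 7].

[13, 8, 8, 6, 3, 12, 17, 7]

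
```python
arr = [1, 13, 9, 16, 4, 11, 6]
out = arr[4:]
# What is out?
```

arr has length 7. The slice arr[4:] selects indices [4, 5, 6] (4->4, 5->11, 6->6), giving [4, 11, 6].

[4, 11, 6]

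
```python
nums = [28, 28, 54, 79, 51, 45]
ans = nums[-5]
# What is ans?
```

nums has length 6. Negative index -5 maps to positive index 6 + (-5) = 1. nums[1] = 28.

28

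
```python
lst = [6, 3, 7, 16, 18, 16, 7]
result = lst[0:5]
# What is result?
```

lst has length 7. The slice lst[0:5] selects indices [0, 1, 2, 3, 4] (0->6, 1->3, 2->7, 3->16, 4->18), giving [6, 3, 7, 16, 18].

[6, 3, 7, 16, 18]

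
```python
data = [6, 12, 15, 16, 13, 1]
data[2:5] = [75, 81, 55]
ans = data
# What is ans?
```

data starts as [6, 12, 15, 16, 13, 1] (length 6). The slice data[2:5] covers indices [2, 3, 4] with values [15, 16, 13]. Replacing that slice with [75, 81, 55] (same length) produces [6, 12, 75, 81, 55, 1].

[6, 12, 75, 81, 55, 1]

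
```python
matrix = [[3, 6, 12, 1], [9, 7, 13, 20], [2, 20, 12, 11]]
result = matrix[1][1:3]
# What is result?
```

matrix[1] = [9, 7, 13, 20]. matrix[1] has length 4. The slice matrix[1][1:3] selects indices [1, 2] (1->7, 2->13), giving [7, 13].

[7, 13]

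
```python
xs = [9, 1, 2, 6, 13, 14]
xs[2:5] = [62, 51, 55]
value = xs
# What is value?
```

xs starts as [9, 1, 2, 6, 13, 14] (length 6). The slice xs[2:5] covers indices [2, 3, 4] with values [2, 6, 13]. Replacing that slice with [62, 51, 55] (same length) produces [9, 1, 62, 51, 55, 14].

[9, 1, 62, 51, 55, 14]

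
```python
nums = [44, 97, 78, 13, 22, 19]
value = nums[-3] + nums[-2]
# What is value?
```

nums has length 6. Negative index -3 maps to positive index 6 + (-3) = 3. nums[3] = 13.
nums has length 6. Negative index -2 maps to positive index 6 + (-2) = 4. nums[4] = 22.
Sum: 13 + 22 = 35.

35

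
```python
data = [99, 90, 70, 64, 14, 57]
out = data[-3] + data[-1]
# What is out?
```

data has length 6. Negative index -3 maps to positive index 6 + (-3) = 3. data[3] = 64.
data has length 6. Negative index -1 maps to positive index 6 + (-1) = 5. data[5] = 57.
Sum: 64 + 57 = 121.

121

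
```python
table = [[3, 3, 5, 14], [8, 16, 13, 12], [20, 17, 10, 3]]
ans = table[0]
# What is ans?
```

table has 3 rows. Row 0 is [3, 3, 5, 14].

[3, 3, 5, 14]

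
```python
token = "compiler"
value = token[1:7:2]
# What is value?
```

token has length 8. The slice token[1:7:2] selects indices [1, 3, 5] (1->'o', 3->'p', 5->'l'), giving 'opl'.

'opl'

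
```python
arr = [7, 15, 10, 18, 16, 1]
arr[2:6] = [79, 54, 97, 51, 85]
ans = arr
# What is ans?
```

arr starts as [7, 15, 10, 18, 16, 1] (length 6). The slice arr[2:6] covers indices [2, 3, 4, 5] with values [10, 18, 16, 1]. Replacing that slice with [79, 54, 97, 51, 85] (different length) produces [7, 15, 79, 54, 97, 51, 85].

[7, 15, 79, 54, 97, 51, 85]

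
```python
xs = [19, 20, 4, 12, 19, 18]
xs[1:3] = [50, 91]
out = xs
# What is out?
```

xs starts as [19, 20, 4, 12, 19, 18] (length 6). The slice xs[1:3] covers indices [1, 2] with values [20, 4]. Replacing that slice with [50, 91] (same length) produces [19, 50, 91, 12, 19, 18].

[19, 50, 91, 12, 19, 18]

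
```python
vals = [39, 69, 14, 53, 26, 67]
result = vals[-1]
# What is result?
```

vals has length 6. Negative index -1 maps to positive index 6 + (-1) = 5. vals[5] = 67.

67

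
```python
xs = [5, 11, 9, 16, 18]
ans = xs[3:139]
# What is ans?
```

xs has length 5. The slice xs[3:139] selects indices [3, 4] (3->16, 4->18), giving [16, 18].

[16, 18]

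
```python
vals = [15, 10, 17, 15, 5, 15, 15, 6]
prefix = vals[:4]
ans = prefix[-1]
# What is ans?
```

vals has length 8. The slice vals[:4] selects indices [0, 1, 2, 3] (0->15, 1->10, 2->17, 3->15), giving [15, 10, 17, 15]. So prefix = [15, 10, 17, 15]. Then prefix[-1] = 15.

15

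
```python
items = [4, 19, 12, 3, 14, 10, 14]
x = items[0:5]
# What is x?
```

items has length 7. The slice items[0:5] selects indices [0, 1, 2, 3, 4] (0->4, 1->19, 2->12, 3->3, 4->14), giving [4, 19, 12, 3, 14].

[4, 19, 12, 3, 14]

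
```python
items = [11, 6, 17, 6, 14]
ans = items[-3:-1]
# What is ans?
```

items has length 5. The slice items[-3:-1] selects indices [2, 3] (2->17, 3->6), giving [17, 6].

[17, 6]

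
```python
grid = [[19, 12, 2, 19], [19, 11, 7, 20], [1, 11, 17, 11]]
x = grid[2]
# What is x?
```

grid has 3 rows. Row 2 is [1, 11, 17, 11].

[1, 11, 17, 11]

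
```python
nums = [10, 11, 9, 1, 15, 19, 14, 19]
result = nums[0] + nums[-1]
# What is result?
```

nums has length 8. nums[0] = 10.
nums has length 8. Negative index -1 maps to positive index 8 + (-1) = 7. nums[7] = 19.
Sum: 10 + 19 = 29.

29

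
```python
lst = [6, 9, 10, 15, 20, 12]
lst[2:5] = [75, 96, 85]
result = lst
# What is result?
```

lst starts as [6, 9, 10, 15, 20, 12] (length 6). The slice lst[2:5] covers indices [2, 3, 4] with values [10, 15, 20]. Replacing that slice with [75, 96, 85] (same length) produces [6, 9, 75, 96, 85, 12].

[6, 9, 75, 96, 85, 12]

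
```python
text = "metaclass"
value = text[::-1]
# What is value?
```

text has length 9. The slice text[::-1] selects indices [8, 7, 6, 5, 4, 3, 2, 1, 0] (8->'s', 7->'s', 6->'a', 5->'l', 4->'c', 3->'a', 2->'t', 1->'e', 0->'m'), giving 'ssalcatem'.

'ssalcatem'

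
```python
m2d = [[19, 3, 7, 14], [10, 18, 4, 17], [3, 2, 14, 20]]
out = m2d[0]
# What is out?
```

m2d has 3 rows. Row 0 is [19, 3, 7, 14].

[19, 3, 7, 14]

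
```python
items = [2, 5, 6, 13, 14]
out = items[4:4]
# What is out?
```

items has length 5. The slice items[4:4] resolves to an empty index range, so the result is [].

[]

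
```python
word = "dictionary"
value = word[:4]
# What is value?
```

word has length 10. The slice word[:4] selects indices [0, 1, 2, 3] (0->'d', 1->'i', 2->'c', 3->'t'), giving 'dict'.

'dict'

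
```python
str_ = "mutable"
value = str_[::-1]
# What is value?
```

str_ has length 7. The slice str_[::-1] selects indices [6, 5, 4, 3, 2, 1, 0] (6->'e', 5->'l', 4->'b', 3->'a', 2->'t', 1->'u', 0->'m'), giving 'elbatum'.

'elbatum'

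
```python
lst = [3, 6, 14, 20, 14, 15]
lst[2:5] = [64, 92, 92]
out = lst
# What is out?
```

lst starts as [3, 6, 14, 20, 14, 15] (length 6). The slice lst[2:5] covers indices [2, 3, 4] with values [14, 20, 14]. Replacing that slice with [64, 92, 92] (same length) produces [3, 6, 64, 92, 92, 15].

[3, 6, 64, 92, 92, 15]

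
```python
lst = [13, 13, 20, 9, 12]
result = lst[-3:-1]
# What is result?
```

lst has length 5. The slice lst[-3:-1] selects indices [2, 3] (2->20, 3->9), giving [20, 9].

[20, 9]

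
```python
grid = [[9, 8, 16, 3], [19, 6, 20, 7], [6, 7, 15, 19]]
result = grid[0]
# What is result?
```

grid has 3 rows. Row 0 is [9, 8, 16, 3].

[9, 8, 16, 3]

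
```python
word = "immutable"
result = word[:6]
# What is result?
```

word has length 9. The slice word[:6] selects indices [0, 1, 2, 3, 4, 5] (0->'i', 1->'m', 2->'m', 3->'u', 4->'t', 5->'a'), giving 'immuta'.

'immuta'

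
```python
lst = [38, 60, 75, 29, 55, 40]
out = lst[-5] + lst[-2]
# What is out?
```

lst has length 6. Negative index -5 maps to positive index 6 + (-5) = 1. lst[1] = 60.
lst has length 6. Negative index -2 maps to positive index 6 + (-2) = 4. lst[4] = 55.
Sum: 60 + 55 = 115.

115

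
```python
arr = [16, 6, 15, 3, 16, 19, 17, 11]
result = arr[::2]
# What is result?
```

arr has length 8. The slice arr[::2] selects indices [0, 2, 4, 6] (0->16, 2->15, 4->16, 6->17), giving [16, 15, 16, 17].

[16, 15, 16, 17]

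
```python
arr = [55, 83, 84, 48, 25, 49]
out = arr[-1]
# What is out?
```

arr has length 6. Negative index -1 maps to positive index 6 + (-1) = 5. arr[5] = 49.

49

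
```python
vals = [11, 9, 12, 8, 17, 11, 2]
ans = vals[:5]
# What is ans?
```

vals has length 7. The slice vals[:5] selects indices [0, 1, 2, 3, 4] (0->11, 1->9, 2->12, 3->8, 4->17), giving [11, 9, 12, 8, 17].

[11, 9, 12, 8, 17]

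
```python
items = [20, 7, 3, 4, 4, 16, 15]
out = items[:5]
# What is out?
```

items has length 7. The slice items[:5] selects indices [0, 1, 2, 3, 4] (0->20, 1->7, 2->3, 3->4, 4->4), giving [20, 7, 3, 4, 4].

[20, 7, 3, 4, 4]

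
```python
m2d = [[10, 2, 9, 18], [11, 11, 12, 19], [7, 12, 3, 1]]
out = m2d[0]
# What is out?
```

m2d has 3 rows. Row 0 is [10, 2, 9, 18].

[10, 2, 9, 18]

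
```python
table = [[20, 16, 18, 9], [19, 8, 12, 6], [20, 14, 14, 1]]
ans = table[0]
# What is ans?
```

table has 3 rows. Row 0 is [20, 16, 18, 9].

[20, 16, 18, 9]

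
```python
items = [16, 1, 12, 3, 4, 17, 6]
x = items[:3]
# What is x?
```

items has length 7. The slice items[:3] selects indices [0, 1, 2] (0->16, 1->1, 2->12), giving [16, 1, 12].

[16, 1, 12]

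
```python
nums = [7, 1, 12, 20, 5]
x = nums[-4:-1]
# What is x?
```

nums has length 5. The slice nums[-4:-1] selects indices [1, 2, 3] (1->1, 2->12, 3->20), giving [1, 12, 20].

[1, 12, 20]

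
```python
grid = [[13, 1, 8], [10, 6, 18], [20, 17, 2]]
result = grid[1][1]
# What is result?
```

grid[1] = [10, 6, 18]. Taking column 1 of that row yields 6.

6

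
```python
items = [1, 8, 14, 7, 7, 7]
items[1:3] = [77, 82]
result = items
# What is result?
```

items starts as [1, 8, 14, 7, 7, 7] (length 6). The slice items[1:3] covers indices [1, 2] with values [8, 14]. Replacing that slice with [77, 82] (same length) produces [1, 77, 82, 7, 7, 7].

[1, 77, 82, 7, 7, 7]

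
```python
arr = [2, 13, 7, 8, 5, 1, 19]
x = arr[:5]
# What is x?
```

arr has length 7. The slice arr[:5] selects indices [0, 1, 2, 3, 4] (0->2, 1->13, 2->7, 3->8, 4->5), giving [2, 13, 7, 8, 5].

[2, 13, 7, 8, 5]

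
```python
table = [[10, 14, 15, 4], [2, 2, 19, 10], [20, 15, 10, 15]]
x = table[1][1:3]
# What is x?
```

table[1] = [2, 2, 19, 10]. table[1] has length 4. The slice table[1][1:3] selects indices [1, 2] (1->2, 2->19), giving [2, 19].

[2, 19]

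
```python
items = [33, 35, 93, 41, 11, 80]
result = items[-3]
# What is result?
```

items has length 6. Negative index -3 maps to positive index 6 + (-3) = 3. items[3] = 41.

41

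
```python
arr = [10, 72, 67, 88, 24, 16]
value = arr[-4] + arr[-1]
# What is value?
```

arr has length 6. Negative index -4 maps to positive index 6 + (-4) = 2. arr[2] = 67.
arr has length 6. Negative index -1 maps to positive index 6 + (-1) = 5. arr[5] = 16.
Sum: 67 + 16 = 83.

83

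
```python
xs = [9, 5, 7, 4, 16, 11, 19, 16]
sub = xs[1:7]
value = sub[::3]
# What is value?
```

xs has length 8. The slice xs[1:7] selects indices [1, 2, 3, 4, 5, 6] (1->5, 2->7, 3->4, 4->16, 5->11, 6->19), giving [5, 7, 4, 16, 11, 19]. So sub = [5, 7, 4, 16, 11, 19]. sub has length 6. The slice sub[::3] selects indices [0, 3] (0->5, 3->16), giving [5, 16].

[5, 16]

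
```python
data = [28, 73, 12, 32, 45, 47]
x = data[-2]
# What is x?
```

data has length 6. Negative index -2 maps to positive index 6 + (-2) = 4. data[4] = 45.

45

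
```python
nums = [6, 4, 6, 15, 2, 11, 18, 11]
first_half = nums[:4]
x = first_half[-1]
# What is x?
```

nums has length 8. The slice nums[:4] selects indices [0, 1, 2, 3] (0->6, 1->4, 2->6, 3->15), giving [6, 4, 6, 15]. So first_half = [6, 4, 6, 15]. Then first_half[-1] = 15.

15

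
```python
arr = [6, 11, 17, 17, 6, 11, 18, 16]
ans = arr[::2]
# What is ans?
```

arr has length 8. The slice arr[::2] selects indices [0, 2, 4, 6] (0->6, 2->17, 4->6, 6->18), giving [6, 17, 6, 18].

[6, 17, 6, 18]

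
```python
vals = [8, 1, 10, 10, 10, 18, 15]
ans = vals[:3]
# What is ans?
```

vals has length 7. The slice vals[:3] selects indices [0, 1, 2] (0->8, 1->1, 2->10), giving [8, 1, 10].

[8, 1, 10]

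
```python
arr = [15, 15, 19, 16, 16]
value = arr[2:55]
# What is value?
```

arr has length 5. The slice arr[2:55] selects indices [2, 3, 4] (2->19, 3->16, 4->16), giving [19, 16, 16].

[19, 16, 16]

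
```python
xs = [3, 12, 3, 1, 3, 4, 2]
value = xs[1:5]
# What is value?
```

xs has length 7. The slice xs[1:5] selects indices [1, 2, 3, 4] (1->12, 2->3, 3->1, 4->3), giving [12, 3, 1, 3].

[12, 3, 1, 3]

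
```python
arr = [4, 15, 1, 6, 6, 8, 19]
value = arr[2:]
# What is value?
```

arr has length 7. The slice arr[2:] selects indices [2, 3, 4, 5, 6] (2->1, 3->6, 4->6, 5->8, 6->19), giving [1, 6, 6, 8, 19].

[1, 6, 6, 8, 19]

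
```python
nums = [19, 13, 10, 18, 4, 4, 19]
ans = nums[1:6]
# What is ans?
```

nums has length 7. The slice nums[1:6] selects indices [1, 2, 3, 4, 5] (1->13, 2->10, 3->18, 4->4, 5->4), giving [13, 10, 18, 4, 4].

[13, 10, 18, 4, 4]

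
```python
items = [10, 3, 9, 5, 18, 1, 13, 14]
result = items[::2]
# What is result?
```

items has length 8. The slice items[::2] selects indices [0, 2, 4, 6] (0->10, 2->9, 4->18, 6->13), giving [10, 9, 18, 13].

[10, 9, 18, 13]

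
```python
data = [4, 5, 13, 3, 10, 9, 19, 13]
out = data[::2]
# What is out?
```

data has length 8. The slice data[::2] selects indices [0, 2, 4, 6] (0->4, 2->13, 4->10, 6->19), giving [4, 13, 10, 19].

[4, 13, 10, 19]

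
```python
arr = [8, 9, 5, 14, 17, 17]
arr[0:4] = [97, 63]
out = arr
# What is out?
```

arr starts as [8, 9, 5, 14, 17, 17] (length 6). The slice arr[0:4] covers indices [0, 1, 2, 3] with values [8, 9, 5, 14]. Replacing that slice with [97, 63] (different length) produces [97, 63, 17, 17].

[97, 63, 17, 17]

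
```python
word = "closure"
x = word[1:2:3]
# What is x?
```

word has length 7. The slice word[1:2:3] selects indices [1] (1->'l'), giving 'l'.

'l'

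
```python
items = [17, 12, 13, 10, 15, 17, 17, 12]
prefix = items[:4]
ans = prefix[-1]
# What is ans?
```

items has length 8. The slice items[:4] selects indices [0, 1, 2, 3] (0->17, 1->12, 2->13, 3->10), giving [17, 12, 13, 10]. So prefix = [17, 12, 13, 10]. Then prefix[-1] = 10.

10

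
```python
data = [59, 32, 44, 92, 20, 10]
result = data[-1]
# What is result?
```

data has length 6. Negative index -1 maps to positive index 6 + (-1) = 5. data[5] = 10.

10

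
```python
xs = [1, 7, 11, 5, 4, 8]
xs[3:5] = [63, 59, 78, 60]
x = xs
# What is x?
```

xs starts as [1, 7, 11, 5, 4, 8] (length 6). The slice xs[3:5] covers indices [3, 4] with values [5, 4]. Replacing that slice with [63, 59, 78, 60] (different length) produces [1, 7, 11, 63, 59, 78, 60, 8].

[1, 7, 11, 63, 59, 78, 60, 8]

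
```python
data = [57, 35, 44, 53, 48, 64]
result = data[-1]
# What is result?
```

data has length 6. Negative index -1 maps to positive index 6 + (-1) = 5. data[5] = 64.

64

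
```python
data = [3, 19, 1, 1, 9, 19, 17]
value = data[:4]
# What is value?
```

data has length 7. The slice data[:4] selects indices [0, 1, 2, 3] (0->3, 1->19, 2->1, 3->1), giving [3, 19, 1, 1].

[3, 19, 1, 1]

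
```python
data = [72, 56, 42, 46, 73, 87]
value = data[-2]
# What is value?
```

data has length 6. Negative index -2 maps to positive index 6 + (-2) = 4. data[4] = 73.

73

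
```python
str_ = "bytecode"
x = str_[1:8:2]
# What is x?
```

str_ has length 8. The slice str_[1:8:2] selects indices [1, 3, 5, 7] (1->'y', 3->'e', 5->'o', 7->'e'), giving 'yeoe'.

'yeoe'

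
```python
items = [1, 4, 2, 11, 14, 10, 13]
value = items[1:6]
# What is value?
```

items has length 7. The slice items[1:6] selects indices [1, 2, 3, 4, 5] (1->4, 2->2, 3->11, 4->14, 5->10), giving [4, 2, 11, 14, 10].

[4, 2, 11, 14, 10]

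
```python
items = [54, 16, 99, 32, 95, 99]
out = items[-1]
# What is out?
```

items has length 6. Negative index -1 maps to positive index 6 + (-1) = 5. items[5] = 99.

99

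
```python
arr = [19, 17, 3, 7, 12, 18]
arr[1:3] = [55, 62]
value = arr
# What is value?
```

arr starts as [19, 17, 3, 7, 12, 18] (length 6). The slice arr[1:3] covers indices [1, 2] with values [17, 3]. Replacing that slice with [55, 62] (same length) produces [19, 55, 62, 7, 12, 18].

[19, 55, 62, 7, 12, 18]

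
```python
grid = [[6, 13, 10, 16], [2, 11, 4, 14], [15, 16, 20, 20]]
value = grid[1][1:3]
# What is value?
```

grid[1] = [2, 11, 4, 14]. grid[1] has length 4. The slice grid[1][1:3] selects indices [1, 2] (1->11, 2->4), giving [11, 4].

[11, 4]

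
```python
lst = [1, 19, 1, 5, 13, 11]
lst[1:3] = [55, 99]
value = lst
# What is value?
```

lst starts as [1, 19, 1, 5, 13, 11] (length 6). The slice lst[1:3] covers indices [1, 2] with values [19, 1]. Replacing that slice with [55, 99] (same length) produces [1, 55, 99, 5, 13, 11].

[1, 55, 99, 5, 13, 11]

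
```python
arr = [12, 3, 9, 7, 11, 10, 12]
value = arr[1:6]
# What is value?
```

arr has length 7. The slice arr[1:6] selects indices [1, 2, 3, 4, 5] (1->3, 2->9, 3->7, 4->11, 5->10), giving [3, 9, 7, 11, 10].

[3, 9, 7, 11, 10]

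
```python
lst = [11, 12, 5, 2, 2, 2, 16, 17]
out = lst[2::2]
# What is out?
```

lst has length 8. The slice lst[2::2] selects indices [2, 4, 6] (2->5, 4->2, 6->16), giving [5, 2, 16].

[5, 2, 16]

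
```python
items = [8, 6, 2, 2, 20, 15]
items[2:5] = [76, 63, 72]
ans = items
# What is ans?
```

items starts as [8, 6, 2, 2, 20, 15] (length 6). The slice items[2:5] covers indices [2, 3, 4] with values [2, 2, 20]. Replacing that slice with [76, 63, 72] (same length) produces [8, 6, 76, 63, 72, 15].

[8, 6, 76, 63, 72, 15]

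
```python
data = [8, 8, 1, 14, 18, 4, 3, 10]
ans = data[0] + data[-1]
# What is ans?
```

data has length 8. data[0] = 8.
data has length 8. Negative index -1 maps to positive index 8 + (-1) = 7. data[7] = 10.
Sum: 8 + 10 = 18.

18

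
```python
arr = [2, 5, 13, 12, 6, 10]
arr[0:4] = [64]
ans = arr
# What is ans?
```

arr starts as [2, 5, 13, 12, 6, 10] (length 6). The slice arr[0:4] covers indices [0, 1, 2, 3] with values [2, 5, 13, 12]. Replacing that slice with [64] (different length) produces [64, 6, 10].

[64, 6, 10]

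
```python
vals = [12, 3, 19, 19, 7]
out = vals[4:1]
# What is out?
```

vals has length 5. The slice vals[4:1] resolves to an empty index range, so the result is [].

[]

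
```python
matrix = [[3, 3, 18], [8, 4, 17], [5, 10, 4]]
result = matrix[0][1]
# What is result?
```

matrix[0] = [3, 3, 18]. Taking column 1 of that row yields 3.

3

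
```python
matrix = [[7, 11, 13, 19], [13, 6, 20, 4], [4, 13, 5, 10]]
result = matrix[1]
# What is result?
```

matrix has 3 rows. Row 1 is [13, 6, 20, 4].

[13, 6, 20, 4]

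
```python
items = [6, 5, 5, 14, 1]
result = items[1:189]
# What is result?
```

items has length 5. The slice items[1:189] selects indices [1, 2, 3, 4] (1->5, 2->5, 3->14, 4->1), giving [5, 5, 14, 1].

[5, 5, 14, 1]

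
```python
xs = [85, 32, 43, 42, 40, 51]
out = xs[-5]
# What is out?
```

xs has length 6. Negative index -5 maps to positive index 6 + (-5) = 1. xs[1] = 32.

32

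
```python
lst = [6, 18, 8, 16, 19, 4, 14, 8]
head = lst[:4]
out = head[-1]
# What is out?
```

lst has length 8. The slice lst[:4] selects indices [0, 1, 2, 3] (0->6, 1->18, 2->8, 3->16), giving [6, 18, 8, 16]. So head = [6, 18, 8, 16]. Then head[-1] = 16.

16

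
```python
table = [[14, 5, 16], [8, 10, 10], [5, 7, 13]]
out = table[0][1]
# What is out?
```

table[0] = [14, 5, 16]. Taking column 1 of that row yields 5.

5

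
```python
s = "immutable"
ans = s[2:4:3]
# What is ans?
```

s has length 9. The slice s[2:4:3] selects indices [2] (2->'m'), giving 'm'.

'm'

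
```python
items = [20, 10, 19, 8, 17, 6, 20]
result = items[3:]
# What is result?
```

items has length 7. The slice items[3:] selects indices [3, 4, 5, 6] (3->8, 4->17, 5->6, 6->20), giving [8, 17, 6, 20].

[8, 17, 6, 20]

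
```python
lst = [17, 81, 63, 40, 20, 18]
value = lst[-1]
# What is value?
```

lst has length 6. Negative index -1 maps to positive index 6 + (-1) = 5. lst[5] = 18.

18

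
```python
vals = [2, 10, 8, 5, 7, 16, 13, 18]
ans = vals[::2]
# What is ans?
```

vals has length 8. The slice vals[::2] selects indices [0, 2, 4, 6] (0->2, 2->8, 4->7, 6->13), giving [2, 8, 7, 13].

[2, 8, 7, 13]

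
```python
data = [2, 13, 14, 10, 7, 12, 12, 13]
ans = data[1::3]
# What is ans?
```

data has length 8. The slice data[1::3] selects indices [1, 4, 7] (1->13, 4->7, 7->13), giving [13, 7, 13].

[13, 7, 13]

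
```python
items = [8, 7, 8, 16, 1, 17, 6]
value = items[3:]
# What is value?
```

items has length 7. The slice items[3:] selects indices [3, 4, 5, 6] (3->16, 4->1, 5->17, 6->6), giving [16, 1, 17, 6].

[16, 1, 17, 6]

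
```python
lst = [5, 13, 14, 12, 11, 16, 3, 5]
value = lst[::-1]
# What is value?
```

lst has length 8. The slice lst[::-1] selects indices [7, 6, 5, 4, 3, 2, 1, 0] (7->5, 6->3, 5->16, 4->11, 3->12, 2->14, 1->13, 0->5), giving [5, 3, 16, 11, 12, 14, 13, 5].

[5, 3, 16, 11, 12, 14, 13, 5]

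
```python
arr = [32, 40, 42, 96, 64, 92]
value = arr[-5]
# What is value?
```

arr has length 6. Negative index -5 maps to positive index 6 + (-5) = 1. arr[1] = 40.

40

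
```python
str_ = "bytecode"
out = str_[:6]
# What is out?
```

str_ has length 8. The slice str_[:6] selects indices [0, 1, 2, 3, 4, 5] (0->'b', 1->'y', 2->'t', 3->'e', 4->'c', 5->'o'), giving 'byteco'.

'byteco'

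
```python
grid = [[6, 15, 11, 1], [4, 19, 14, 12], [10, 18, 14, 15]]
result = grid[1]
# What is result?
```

grid has 3 rows. Row 1 is [4, 19, 14, 12].

[4, 19, 14, 12]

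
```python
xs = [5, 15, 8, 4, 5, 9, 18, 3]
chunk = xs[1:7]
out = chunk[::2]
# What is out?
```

xs has length 8. The slice xs[1:7] selects indices [1, 2, 3, 4, 5, 6] (1->15, 2->8, 3->4, 4->5, 5->9, 6->18), giving [15, 8, 4, 5, 9, 18]. So chunk = [15, 8, 4, 5, 9, 18]. chunk has length 6. The slice chunk[::2] selects indices [0, 2, 4] (0->15, 2->4, 4->9), giving [15, 4, 9].

[15, 4, 9]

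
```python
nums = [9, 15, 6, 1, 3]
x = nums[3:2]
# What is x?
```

nums has length 5. The slice nums[3:2] resolves to an empty index range, so the result is [].

[]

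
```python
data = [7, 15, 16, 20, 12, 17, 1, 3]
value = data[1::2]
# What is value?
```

data has length 8. The slice data[1::2] selects indices [1, 3, 5, 7] (1->15, 3->20, 5->17, 7->3), giving [15, 20, 17, 3].

[15, 20, 17, 3]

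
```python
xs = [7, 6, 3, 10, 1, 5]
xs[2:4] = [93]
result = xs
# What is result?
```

xs starts as [7, 6, 3, 10, 1, 5] (length 6). The slice xs[2:4] covers indices [2, 3] with values [3, 10]. Replacing that slice with [93] (different length) produces [7, 6, 93, 1, 5].

[7, 6, 93, 1, 5]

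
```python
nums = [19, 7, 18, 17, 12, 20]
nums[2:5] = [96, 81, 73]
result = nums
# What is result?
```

nums starts as [19, 7, 18, 17, 12, 20] (length 6). The slice nums[2:5] covers indices [2, 3, 4] with values [18, 17, 12]. Replacing that slice with [96, 81, 73] (same length) produces [19, 7, 96, 81, 73, 20].

[19, 7, 96, 81, 73, 20]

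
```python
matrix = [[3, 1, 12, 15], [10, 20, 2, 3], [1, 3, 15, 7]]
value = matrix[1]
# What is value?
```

matrix has 3 rows. Row 1 is [10, 20, 2, 3].

[10, 20, 2, 3]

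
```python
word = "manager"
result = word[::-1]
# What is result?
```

word has length 7. The slice word[::-1] selects indices [6, 5, 4, 3, 2, 1, 0] (6->'r', 5->'e', 4->'g', 3->'a', 2->'n', 1->'a', 0->'m'), giving 'reganam'.

'reganam'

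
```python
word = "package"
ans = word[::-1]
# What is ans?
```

word has length 7. The slice word[::-1] selects indices [6, 5, 4, 3, 2, 1, 0] (6->'e', 5->'g', 4->'a', 3->'k', 2->'c', 1->'a', 0->'p'), giving 'egakcap'.

'egakcap'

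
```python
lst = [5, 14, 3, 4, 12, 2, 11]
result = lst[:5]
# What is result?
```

lst has length 7. The slice lst[:5] selects indices [0, 1, 2, 3, 4] (0->5, 1->14, 2->3, 3->4, 4->12), giving [5, 14, 3, 4, 12].

[5, 14, 3, 4, 12]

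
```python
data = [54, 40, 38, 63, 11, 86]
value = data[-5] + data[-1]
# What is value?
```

data has length 6. Negative index -5 maps to positive index 6 + (-5) = 1. data[1] = 40.
data has length 6. Negative index -1 maps to positive index 6 + (-1) = 5. data[5] = 86.
Sum: 40 + 86 = 126.

126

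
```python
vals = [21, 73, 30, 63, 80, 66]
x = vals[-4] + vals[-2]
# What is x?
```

vals has length 6. Negative index -4 maps to positive index 6 + (-4) = 2. vals[2] = 30.
vals has length 6. Negative index -2 maps to positive index 6 + (-2) = 4. vals[4] = 80.
Sum: 30 + 80 = 110.

110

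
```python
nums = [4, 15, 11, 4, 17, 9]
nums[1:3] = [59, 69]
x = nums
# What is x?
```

nums starts as [4, 15, 11, 4, 17, 9] (length 6). The slice nums[1:3] covers indices [1, 2] with values [15, 11]. Replacing that slice with [59, 69] (same length) produces [4, 59, 69, 4, 17, 9].

[4, 59, 69, 4, 17, 9]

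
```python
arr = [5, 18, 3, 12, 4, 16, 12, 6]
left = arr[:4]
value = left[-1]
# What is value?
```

arr has length 8. The slice arr[:4] selects indices [0, 1, 2, 3] (0->5, 1->18, 2->3, 3->12), giving [5, 18, 3, 12]. So left = [5, 18, 3, 12]. Then left[-1] = 12.

12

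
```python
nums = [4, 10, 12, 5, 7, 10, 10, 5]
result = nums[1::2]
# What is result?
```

nums has length 8. The slice nums[1::2] selects indices [1, 3, 5, 7] (1->10, 3->5, 5->10, 7->5), giving [10, 5, 10, 5].

[10, 5, 10, 5]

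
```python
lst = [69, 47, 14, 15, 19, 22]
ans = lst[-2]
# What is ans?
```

lst has length 6. Negative index -2 maps to positive index 6 + (-2) = 4. lst[4] = 19.

19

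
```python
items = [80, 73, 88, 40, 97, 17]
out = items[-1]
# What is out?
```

items has length 6. Negative index -1 maps to positive index 6 + (-1) = 5. items[5] = 17.

17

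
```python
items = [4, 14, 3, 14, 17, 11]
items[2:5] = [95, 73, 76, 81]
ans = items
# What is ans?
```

items starts as [4, 14, 3, 14, 17, 11] (length 6). The slice items[2:5] covers indices [2, 3, 4] with values [3, 14, 17]. Replacing that slice with [95, 73, 76, 81] (different length) produces [4, 14, 95, 73, 76, 81, 11].

[4, 14, 95, 73, 76, 81, 11]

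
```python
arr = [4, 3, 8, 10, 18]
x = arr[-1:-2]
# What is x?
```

arr has length 5. The slice arr[-1:-2] resolves to an empty index range, so the result is [].

[]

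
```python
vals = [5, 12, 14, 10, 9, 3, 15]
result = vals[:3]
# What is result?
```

vals has length 7. The slice vals[:3] selects indices [0, 1, 2] (0->5, 1->12, 2->14), giving [5, 12, 14].

[5, 12, 14]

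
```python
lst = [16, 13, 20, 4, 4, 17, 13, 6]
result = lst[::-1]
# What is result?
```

lst has length 8. The slice lst[::-1] selects indices [7, 6, 5, 4, 3, 2, 1, 0] (7->6, 6->13, 5->17, 4->4, 3->4, 2->20, 1->13, 0->16), giving [6, 13, 17, 4, 4, 20, 13, 16].

[6, 13, 17, 4, 4, 20, 13, 16]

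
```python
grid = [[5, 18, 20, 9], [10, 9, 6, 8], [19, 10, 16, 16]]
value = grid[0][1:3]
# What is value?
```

grid[0] = [5, 18, 20, 9]. grid[0] has length 4. The slice grid[0][1:3] selects indices [1, 2] (1->18, 2->20), giving [18, 20].

[18, 20]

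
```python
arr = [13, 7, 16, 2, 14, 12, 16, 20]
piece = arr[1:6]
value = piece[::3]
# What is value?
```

arr has length 8. The slice arr[1:6] selects indices [1, 2, 3, 4, 5] (1->7, 2->16, 3->2, 4->14, 5->12), giving [7, 16, 2, 14, 12]. So piece = [7, 16, 2, 14, 12]. piece has length 5. The slice piece[::3] selects indices [0, 3] (0->7, 3->14), giving [7, 14].

[7, 14]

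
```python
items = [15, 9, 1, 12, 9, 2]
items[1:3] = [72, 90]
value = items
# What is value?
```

items starts as [15, 9, 1, 12, 9, 2] (length 6). The slice items[1:3] covers indices [1, 2] with values [9, 1]. Replacing that slice with [72, 90] (same length) produces [15, 72, 90, 12, 9, 2].

[15, 72, 90, 12, 9, 2]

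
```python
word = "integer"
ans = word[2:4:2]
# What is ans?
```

word has length 7. The slice word[2:4:2] selects indices [2] (2->'t'), giving 't'.

't'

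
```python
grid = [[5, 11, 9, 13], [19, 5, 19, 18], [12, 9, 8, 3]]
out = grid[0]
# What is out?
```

grid has 3 rows. Row 0 is [5, 11, 9, 13].

[5, 11, 9, 13]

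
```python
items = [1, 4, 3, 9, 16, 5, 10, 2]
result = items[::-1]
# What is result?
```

items has length 8. The slice items[::-1] selects indices [7, 6, 5, 4, 3, 2, 1, 0] (7->2, 6->10, 5->5, 4->16, 3->9, 2->3, 1->4, 0->1), giving [2, 10, 5, 16, 9, 3, 4, 1].

[2, 10, 5, 16, 9, 3, 4, 1]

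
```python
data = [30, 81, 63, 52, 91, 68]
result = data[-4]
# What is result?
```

data has length 6. Negative index -4 maps to positive index 6 + (-4) = 2. data[2] = 63.

63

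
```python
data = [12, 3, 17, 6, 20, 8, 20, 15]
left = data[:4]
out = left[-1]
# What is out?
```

data has length 8. The slice data[:4] selects indices [0, 1, 2, 3] (0->12, 1->3, 2->17, 3->6), giving [12, 3, 17, 6]. So left = [12, 3, 17, 6]. Then left[-1] = 6.

6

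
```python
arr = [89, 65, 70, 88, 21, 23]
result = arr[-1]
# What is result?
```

arr has length 6. Negative index -1 maps to positive index 6 + (-1) = 5. arr[5] = 23.

23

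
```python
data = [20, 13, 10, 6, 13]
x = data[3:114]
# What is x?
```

data has length 5. The slice data[3:114] selects indices [3, 4] (3->6, 4->13), giving [6, 13].

[6, 13]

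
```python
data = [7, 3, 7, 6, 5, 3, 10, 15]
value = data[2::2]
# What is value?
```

data has length 8. The slice data[2::2] selects indices [2, 4, 6] (2->7, 4->5, 6->10), giving [7, 5, 10].

[7, 5, 10]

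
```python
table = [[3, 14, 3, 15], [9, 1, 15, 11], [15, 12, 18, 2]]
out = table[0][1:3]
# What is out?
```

table[0] = [3, 14, 3, 15]. table[0] has length 4. The slice table[0][1:3] selects indices [1, 2] (1->14, 2->3), giving [14, 3].

[14, 3]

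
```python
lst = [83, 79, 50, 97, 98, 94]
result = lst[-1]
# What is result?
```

lst has length 6. Negative index -1 maps to positive index 6 + (-1) = 5. lst[5] = 94.

94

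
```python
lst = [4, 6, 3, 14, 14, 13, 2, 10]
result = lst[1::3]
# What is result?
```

lst has length 8. The slice lst[1::3] selects indices [1, 4, 7] (1->6, 4->14, 7->10), giving [6, 14, 10].

[6, 14, 10]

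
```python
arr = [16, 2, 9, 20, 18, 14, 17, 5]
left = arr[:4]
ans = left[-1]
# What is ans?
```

arr has length 8. The slice arr[:4] selects indices [0, 1, 2, 3] (0->16, 1->2, 2->9, 3->20), giving [16, 2, 9, 20]. So left = [16, 2, 9, 20]. Then left[-1] = 20.

20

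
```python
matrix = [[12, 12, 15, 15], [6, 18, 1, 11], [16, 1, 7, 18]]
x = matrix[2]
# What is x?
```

matrix has 3 rows. Row 2 is [16, 1, 7, 18].

[16, 1, 7, 18]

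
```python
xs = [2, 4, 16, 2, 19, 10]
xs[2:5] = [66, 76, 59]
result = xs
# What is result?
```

xs starts as [2, 4, 16, 2, 19, 10] (length 6). The slice xs[2:5] covers indices [2, 3, 4] with values [16, 2, 19]. Replacing that slice with [66, 76, 59] (same length) produces [2, 4, 66, 76, 59, 10].

[2, 4, 66, 76, 59, 10]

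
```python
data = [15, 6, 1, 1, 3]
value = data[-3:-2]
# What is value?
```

data has length 5. The slice data[-3:-2] selects indices [2] (2->1), giving [1].

[1]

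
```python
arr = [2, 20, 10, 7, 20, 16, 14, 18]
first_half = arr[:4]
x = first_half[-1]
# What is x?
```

arr has length 8. The slice arr[:4] selects indices [0, 1, 2, 3] (0->2, 1->20, 2->10, 3->7), giving [2, 20, 10, 7]. So first_half = [2, 20, 10, 7]. Then first_half[-1] = 7.

7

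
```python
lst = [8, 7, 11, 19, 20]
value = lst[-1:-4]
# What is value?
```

lst has length 5. The slice lst[-1:-4] resolves to an empty index range, so the result is [].

[]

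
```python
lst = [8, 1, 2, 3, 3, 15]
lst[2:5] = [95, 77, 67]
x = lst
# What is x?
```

lst starts as [8, 1, 2, 3, 3, 15] (length 6). The slice lst[2:5] covers indices [2, 3, 4] with values [2, 3, 3]. Replacing that slice with [95, 77, 67] (same length) produces [8, 1, 95, 77, 67, 15].

[8, 1, 95, 77, 67, 15]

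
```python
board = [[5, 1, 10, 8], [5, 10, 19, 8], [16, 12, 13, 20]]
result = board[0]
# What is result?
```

board has 3 rows. Row 0 is [5, 1, 10, 8].

[5, 1, 10, 8]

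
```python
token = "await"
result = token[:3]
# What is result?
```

token has length 5. The slice token[:3] selects indices [0, 1, 2] (0->'a', 1->'w', 2->'a'), giving 'awa'.

'awa'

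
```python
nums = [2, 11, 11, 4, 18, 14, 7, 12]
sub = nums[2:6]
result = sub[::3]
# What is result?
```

nums has length 8. The slice nums[2:6] selects indices [2, 3, 4, 5] (2->11, 3->4, 4->18, 5->14), giving [11, 4, 18, 14]. So sub = [11, 4, 18, 14]. sub has length 4. The slice sub[::3] selects indices [0, 3] (0->11, 3->14), giving [11, 14].

[11, 14]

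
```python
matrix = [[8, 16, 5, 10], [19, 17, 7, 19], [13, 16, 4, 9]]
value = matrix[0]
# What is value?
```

matrix has 3 rows. Row 0 is [8, 16, 5, 10].

[8, 16, 5, 10]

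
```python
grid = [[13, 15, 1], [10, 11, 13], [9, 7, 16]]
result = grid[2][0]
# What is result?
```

grid[2] = [9, 7, 16]. Taking column 0 of that row yields 9.

9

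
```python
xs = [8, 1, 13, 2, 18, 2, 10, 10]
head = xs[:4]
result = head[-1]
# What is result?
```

xs has length 8. The slice xs[:4] selects indices [0, 1, 2, 3] (0->8, 1->1, 2->13, 3->2), giving [8, 1, 13, 2]. So head = [8, 1, 13, 2]. Then head[-1] = 2.

2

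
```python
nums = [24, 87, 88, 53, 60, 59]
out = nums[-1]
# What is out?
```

nums has length 6. Negative index -1 maps to positive index 6 + (-1) = 5. nums[5] = 59.

59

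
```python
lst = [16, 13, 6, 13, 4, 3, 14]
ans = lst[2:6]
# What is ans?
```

lst has length 7. The slice lst[2:6] selects indices [2, 3, 4, 5] (2->6, 3->13, 4->4, 5->3), giving [6, 13, 4, 3].

[6, 13, 4, 3]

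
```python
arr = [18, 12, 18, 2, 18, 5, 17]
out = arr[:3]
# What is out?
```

arr has length 7. The slice arr[:3] selects indices [0, 1, 2] (0->18, 1->12, 2->18), giving [18, 12, 18].

[18, 12, 18]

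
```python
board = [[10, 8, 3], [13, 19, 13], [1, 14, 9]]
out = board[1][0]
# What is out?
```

board[1] = [13, 19, 13]. Taking column 0 of that row yields 13.

13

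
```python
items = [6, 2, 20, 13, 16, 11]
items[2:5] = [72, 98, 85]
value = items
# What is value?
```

items starts as [6, 2, 20, 13, 16, 11] (length 6). The slice items[2:5] covers indices [2, 3, 4] with values [20, 13, 16]. Replacing that slice with [72, 98, 85] (same length) produces [6, 2, 72, 98, 85, 11].

[6, 2, 72, 98, 85, 11]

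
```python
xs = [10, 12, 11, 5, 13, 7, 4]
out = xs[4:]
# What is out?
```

xs has length 7. The slice xs[4:] selects indices [4, 5, 6] (4->13, 5->7, 6->4), giving [13, 7, 4].

[13, 7, 4]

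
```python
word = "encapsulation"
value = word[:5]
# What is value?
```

word has length 13. The slice word[:5] selects indices [0, 1, 2, 3, 4] (0->'e', 1->'n', 2->'c', 3->'a', 4->'p'), giving 'encap'.

'encap'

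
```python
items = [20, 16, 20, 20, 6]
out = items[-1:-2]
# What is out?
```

items has length 5. The slice items[-1:-2] resolves to an empty index range, so the result is [].

[]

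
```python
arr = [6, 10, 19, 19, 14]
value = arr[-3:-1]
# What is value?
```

arr has length 5. The slice arr[-3:-1] selects indices [2, 3] (2->19, 3->19), giving [19, 19].

[19, 19]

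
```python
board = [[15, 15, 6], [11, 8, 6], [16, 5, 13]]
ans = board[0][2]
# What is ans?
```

board[0] = [15, 15, 6]. Taking column 2 of that row yields 6.

6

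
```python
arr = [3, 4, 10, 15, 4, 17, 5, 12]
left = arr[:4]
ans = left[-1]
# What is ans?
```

arr has length 8. The slice arr[:4] selects indices [0, 1, 2, 3] (0->3, 1->4, 2->10, 3->15), giving [3, 4, 10, 15]. So left = [3, 4, 10, 15]. Then left[-1] = 15.

15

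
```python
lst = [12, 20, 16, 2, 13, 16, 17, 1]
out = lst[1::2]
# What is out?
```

lst has length 8. The slice lst[1::2] selects indices [1, 3, 5, 7] (1->20, 3->2, 5->16, 7->1), giving [20, 2, 16, 1].

[20, 2, 16, 1]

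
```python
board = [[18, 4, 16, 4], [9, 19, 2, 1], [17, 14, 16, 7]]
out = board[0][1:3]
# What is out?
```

board[0] = [18, 4, 16, 4]. board[0] has length 4. The slice board[0][1:3] selects indices [1, 2] (1->4, 2->16), giving [4, 16].

[4, 16]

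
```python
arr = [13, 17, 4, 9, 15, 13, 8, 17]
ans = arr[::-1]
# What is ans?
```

arr has length 8. The slice arr[::-1] selects indices [7, 6, 5, 4, 3, 2, 1, 0] (7->17, 6->8, 5->13, 4->15, 3->9, 2->4, 1->17, 0->13), giving [17, 8, 13, 15, 9, 4, 17, 13].

[17, 8, 13, 15, 9, 4, 17, 13]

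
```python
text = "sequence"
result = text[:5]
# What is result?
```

text has length 8. The slice text[:5] selects indices [0, 1, 2, 3, 4] (0->'s', 1->'e', 2->'q', 3->'u', 4->'e'), giving 'seque'.

'seque'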